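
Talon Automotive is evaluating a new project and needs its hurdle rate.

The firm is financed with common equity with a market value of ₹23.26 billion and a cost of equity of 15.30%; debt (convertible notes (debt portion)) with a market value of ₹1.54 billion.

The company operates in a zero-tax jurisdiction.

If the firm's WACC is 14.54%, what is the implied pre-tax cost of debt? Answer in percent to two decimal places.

Total capital V = 23.26 + 1.54 = 24.8.
Equity weight = 23.26/24.8 = 0.9379.
Convertible notes (debt portion) weight = 1.54/24.8 = 0.0621.
Equity contribution = 0.9379 × 15.3% = 14.3499%.
Remaining for debt = 14.54% − 14.3499% = 0.1901%.
Rd × (1 − 0%) × 0.0621 = 0.1901%  ⇒  Rd = 3.0610%.

3.06%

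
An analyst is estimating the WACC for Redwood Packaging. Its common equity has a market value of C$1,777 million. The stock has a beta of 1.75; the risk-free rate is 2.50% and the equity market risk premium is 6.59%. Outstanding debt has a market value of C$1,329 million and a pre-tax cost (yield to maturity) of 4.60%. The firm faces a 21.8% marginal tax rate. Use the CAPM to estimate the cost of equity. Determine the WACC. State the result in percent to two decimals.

9.57%

Cost of equity via CAPM: Re = 2.5% + 1.75 × 6.59% = 14.0325%.
Total capital V = 1777 + 1329 = 3106.
Equity: weight = 1777/3106 = 0.5721; cost = 14.0325%.
Debt: weight = 1329/3106 = 0.4279; after-tax cost = 4.6% × (1 − 21.8%) = 3.5972%.
WACC = 0.5721 × 14.0325% + 0.4279 × 3.5972% = 9.5674%.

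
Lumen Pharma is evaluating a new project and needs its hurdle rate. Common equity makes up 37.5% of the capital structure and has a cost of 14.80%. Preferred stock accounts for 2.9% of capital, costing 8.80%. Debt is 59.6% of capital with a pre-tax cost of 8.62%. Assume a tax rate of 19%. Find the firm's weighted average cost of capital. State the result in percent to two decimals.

9.97%

After-tax cost of debt = 8.62% × (1 − 19%) = 6.9822%.
WACC = 0.375 × 14.8000% + 0.029 × 8.8000% + 0.596 × 6.9822% = 9.9666%.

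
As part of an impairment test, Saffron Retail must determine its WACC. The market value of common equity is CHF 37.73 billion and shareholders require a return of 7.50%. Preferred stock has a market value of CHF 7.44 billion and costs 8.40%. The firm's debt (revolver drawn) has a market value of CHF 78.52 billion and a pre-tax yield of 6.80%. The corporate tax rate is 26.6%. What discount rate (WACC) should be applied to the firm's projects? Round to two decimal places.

5.96%

Total capital V = 37.73 + 7.44 + 78.52 = 123.69.
Equity: weight = 37.73/123.69 = 0.3050; cost = 7.5%.
Preferred: weight = 7.44/123.69 = 0.0602; cost = 8.4%.
Revolver drawn: weight = 78.52/123.69 = 0.6348; after-tax cost = 6.8% × (1 − 26.6%) = 4.9912%.
WACC = 0.3050 × 7.5000% + 0.0602 × 8.4000% + 0.6348 × 4.9912% = 5.9615%.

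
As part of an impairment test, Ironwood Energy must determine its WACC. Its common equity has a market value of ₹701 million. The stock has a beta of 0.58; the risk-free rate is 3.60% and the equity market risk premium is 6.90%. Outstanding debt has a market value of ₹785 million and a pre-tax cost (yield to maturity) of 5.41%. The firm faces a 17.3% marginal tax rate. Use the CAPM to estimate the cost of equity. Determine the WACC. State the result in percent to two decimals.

5.95%

Cost of equity via CAPM: Re = 3.6% + 0.58 × 6.9% = 7.6020%.
Total capital V = 701 + 785 = 1486.
Equity: weight = 701/1486 = 0.4717; cost = 7.602%.
Debt: weight = 785/1486 = 0.5283; after-tax cost = 5.41% × (1 − 17.3%) = 4.4741%.
WACC = 0.4717 × 7.6020% + 0.5283 × 4.4741% = 5.9496%.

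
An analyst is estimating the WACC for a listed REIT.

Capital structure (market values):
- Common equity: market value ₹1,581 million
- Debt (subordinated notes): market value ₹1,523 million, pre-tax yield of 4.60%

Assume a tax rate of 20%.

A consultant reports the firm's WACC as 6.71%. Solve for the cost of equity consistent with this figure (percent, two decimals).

9.63%

Total capital V = 1581 + 1523 = 3104.
Equity weight = 1581/3104 = 0.5093.
Subordinated notes weight = 1523/3104 = 0.4907.
Debt contribution = 0.4907 × 4.6% × (1 − 20%) = 1.8056%.
Required equity contribution = 6.71% − 1.8056% = 4.9044%.
Re = 4.9044% / 0.5093 = 9.6288%.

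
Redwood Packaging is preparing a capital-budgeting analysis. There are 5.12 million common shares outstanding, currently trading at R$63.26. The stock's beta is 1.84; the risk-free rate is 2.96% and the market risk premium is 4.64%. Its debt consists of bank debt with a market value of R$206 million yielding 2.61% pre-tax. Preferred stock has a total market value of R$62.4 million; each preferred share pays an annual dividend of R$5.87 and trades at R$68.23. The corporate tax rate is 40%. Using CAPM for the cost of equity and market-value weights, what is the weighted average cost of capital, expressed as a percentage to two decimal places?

Cost of equity via CAPM: Re = 2.96% + 1.84 × 4.64% = 11.4976%.
Cost of preferred: Rp = 5.87 / 68.23 = 8.6033%.
Market value of equity E = 63.26 × 5.12m = 323.8912m.
Total capital V = 323.8912 + 62.4 + 206 = 592.2912.
Equity: weight = 323.8912/592.2912 = 0.5468; cost = 11.4976%.
Preferred: weight = 62.4/592.2912 = 0.1054; cost = 8.6033%.
Bank debt: weight = 206/592.2912 = 0.3478; after-tax cost = 2.61% × (1 − 40%) = 1.5660%.
WACC = 0.5468 × 11.4976% + 0.1054 × 8.6033% + 0.3478 × 1.5660% = 7.7384%.

7.74%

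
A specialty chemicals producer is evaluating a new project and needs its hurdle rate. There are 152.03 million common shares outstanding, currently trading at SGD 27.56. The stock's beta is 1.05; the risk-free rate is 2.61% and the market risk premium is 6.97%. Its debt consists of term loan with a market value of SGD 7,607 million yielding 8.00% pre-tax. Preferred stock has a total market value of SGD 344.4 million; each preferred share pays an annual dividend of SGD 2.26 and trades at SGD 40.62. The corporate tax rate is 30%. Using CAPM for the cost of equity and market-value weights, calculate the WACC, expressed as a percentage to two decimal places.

Cost of equity via CAPM: Re = 2.61% + 1.05 × 6.97% = 9.9285%.
Cost of preferred: Rp = 2.26 / 40.62 = 5.5638%.
Market value of equity E = 27.56 × 152.03m = 4189.9468m.
Total capital V = 4189.9468 + 344.4 + 7607 = 12141.3468.
Equity: weight = 4189.9468/12141.3468 = 0.3451; cost = 9.9285%.
Preferred: weight = 344.4/12141.3468 = 0.0284; cost = 5.5638%.
Term loan: weight = 7607/12141.3468 = 0.6265; after-tax cost = 8% × (1 − 30%) = 5.6000%.
WACC = 0.3451 × 9.9285% + 0.0284 × 5.5638% + 0.6265 × 5.6000% = 7.0927%.

7.09%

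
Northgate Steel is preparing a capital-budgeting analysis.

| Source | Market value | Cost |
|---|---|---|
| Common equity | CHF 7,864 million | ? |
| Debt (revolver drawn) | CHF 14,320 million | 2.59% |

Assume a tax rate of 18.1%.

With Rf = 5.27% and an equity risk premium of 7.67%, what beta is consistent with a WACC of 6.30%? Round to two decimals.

1.13

Total capital V = 7864 + 14320 = 22184.
Equity weight = 7864/22184 = 0.3545.
Revolver drawn weight = 14320/22184 = 0.6455.
Debt contribution = 0.6455 × 2.59% × (1 − 18.1%) = 1.3693%.
Required equity contribution = 6.3% − 1.3693% = 4.9307%  ⇒  Re = 13.9094%.
CAPM: 13.9094% = 5.27% + β × 7.67%  ⇒  β = 1.1264.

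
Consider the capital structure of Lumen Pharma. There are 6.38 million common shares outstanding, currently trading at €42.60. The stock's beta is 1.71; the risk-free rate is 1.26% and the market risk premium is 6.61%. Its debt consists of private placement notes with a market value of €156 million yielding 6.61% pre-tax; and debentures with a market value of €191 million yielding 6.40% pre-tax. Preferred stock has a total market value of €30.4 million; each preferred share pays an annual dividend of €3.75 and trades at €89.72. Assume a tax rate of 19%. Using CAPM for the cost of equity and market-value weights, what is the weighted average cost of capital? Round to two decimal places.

Cost of equity via CAPM: Re = 1.26% + 1.71 × 6.61% = 12.5631%.
Cost of preferred: Rp = 3.75 / 89.72 = 4.1797%.
Market value of equity E = 42.6 × 6.38m = 271.788m.
Total capital V = 271.788 + 30.4 + 156 + 191 = 649.188.
Equity: weight = 271.788/649.188 = 0.4187; cost = 12.5631%.
Preferred: weight = 30.4/649.188 = 0.0468; cost = 4.1797%.
Private placement notes: weight = 156/649.188 = 0.2403; after-tax cost = 6.61% × (1 − 19%) = 5.3541%.
Debentures: weight = 191/649.188 = 0.2942; after-tax cost = 6.4% × (1 − 19%) = 5.1840%.
WACC = 0.4187 × 12.5631% + 0.0468 × 4.1797% + 0.2403 × 5.3541% + 0.2942 × 5.1840% = 8.2672%.

8.27%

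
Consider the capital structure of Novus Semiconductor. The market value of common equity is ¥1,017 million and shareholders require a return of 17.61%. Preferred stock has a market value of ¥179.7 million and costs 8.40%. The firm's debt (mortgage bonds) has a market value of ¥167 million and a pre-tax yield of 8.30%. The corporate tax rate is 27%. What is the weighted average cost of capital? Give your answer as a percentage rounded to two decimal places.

14.98%

Total capital V = 1017 + 179.7 + 167 = 1363.7.
Equity: weight = 1017/1363.7 = 0.7458; cost = 17.61%.
Preferred: weight = 179.7/1363.7 = 0.1318; cost = 8.4%.
Mortgage bonds: weight = 167/1363.7 = 0.1225; after-tax cost = 8.3% × (1 − 27%) = 6.0590%.
WACC = 0.7458 × 17.6100% + 0.1318 × 8.4000% + 0.1225 × 6.0590% = 14.9818%.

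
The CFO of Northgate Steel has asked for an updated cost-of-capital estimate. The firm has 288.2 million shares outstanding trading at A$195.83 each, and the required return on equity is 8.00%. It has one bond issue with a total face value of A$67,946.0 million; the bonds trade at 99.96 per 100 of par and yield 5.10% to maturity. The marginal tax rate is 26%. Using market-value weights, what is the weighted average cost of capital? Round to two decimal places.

5.69%

Market value of equity E = 195.83 × 288.2m = 56438.206m. Market value of debt D = 67946m × 99.96/100 = 67918.8216m.
Total capital V = 56438.206 + 67918.8216 = 124357.0276.
Equity: weight = 56438.206/124357.0276 = 0.4538; cost = 8%.
Bonds outstanding: weight = 67918.8216/124357.0276 = 0.5462; after-tax cost = 5.1% × (1 − 26%) = 3.7740%.
WACC = 0.4538 × 8.0000% + 0.5462 × 3.7740% = 5.6919%.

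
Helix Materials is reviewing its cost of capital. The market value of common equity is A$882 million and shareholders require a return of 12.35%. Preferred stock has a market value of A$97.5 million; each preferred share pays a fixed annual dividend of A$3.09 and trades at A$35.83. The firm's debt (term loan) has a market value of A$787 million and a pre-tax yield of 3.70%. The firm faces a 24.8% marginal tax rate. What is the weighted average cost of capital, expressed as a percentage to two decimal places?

Cost of preferred: Rp = 3.09 / 35.83 = 8.6241%.
Total capital V = 882 + 97.5 + 787 = 1766.5.
Equity: weight = 882/1766.5 = 0.4993; cost = 12.35%.
Preferred: weight = 97.5/1766.5 = 0.0552; cost = 8.6241%.
Term loan: weight = 787/1766.5 = 0.4455; after-tax cost = 3.7% × (1 − 24.8%) = 2.7824%.
WACC = 0.4993 × 12.3500% + 0.0552 × 8.6241% + 0.4455 × 2.7824% = 7.8819%.

7.88%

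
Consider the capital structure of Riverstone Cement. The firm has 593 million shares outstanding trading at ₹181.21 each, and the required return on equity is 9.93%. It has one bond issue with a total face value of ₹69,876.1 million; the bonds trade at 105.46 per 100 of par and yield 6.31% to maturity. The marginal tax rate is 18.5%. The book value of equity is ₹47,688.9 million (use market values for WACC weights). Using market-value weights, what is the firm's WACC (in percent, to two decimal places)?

7.98%

Market value of equity E = 181.21 × 593m = 107457.53m. Market value of debt D = 69876.1m × 105.46/100 = 73691.33506m.
Total capital V = 107457.53 + 73691.33506 = 181148.86506.
Equity: weight = 107457.53/181148.86506 = 0.5932; cost = 9.93%.
Bonds outstanding: weight = 73691.33506/181148.86506 = 0.4068; after-tax cost = 6.31% × (1 − 18.5%) = 5.1426%.
WACC = 0.5932 × 9.9300% + 0.4068 × 5.1426% = 7.9825%.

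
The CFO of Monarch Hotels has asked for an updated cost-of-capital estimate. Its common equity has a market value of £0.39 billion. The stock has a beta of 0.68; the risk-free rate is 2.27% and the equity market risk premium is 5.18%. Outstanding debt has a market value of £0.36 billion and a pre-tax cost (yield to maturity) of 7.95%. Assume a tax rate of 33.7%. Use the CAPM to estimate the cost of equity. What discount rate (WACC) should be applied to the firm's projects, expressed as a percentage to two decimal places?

5.54%

Cost of equity via CAPM: Re = 2.27% + 0.68 × 5.18% = 5.7924%.
Total capital V = 0.39 + 0.36 = 0.75.
Equity: weight = 0.39/0.75 = 0.5200; cost = 5.7924%.
Debt: weight = 0.36/0.75 = 0.4800; after-tax cost = 7.95% × (1 − 33.7%) = 5.2709%.
WACC = 0.5200 × 5.7924% + 0.4800 × 5.2709% = 5.5421%.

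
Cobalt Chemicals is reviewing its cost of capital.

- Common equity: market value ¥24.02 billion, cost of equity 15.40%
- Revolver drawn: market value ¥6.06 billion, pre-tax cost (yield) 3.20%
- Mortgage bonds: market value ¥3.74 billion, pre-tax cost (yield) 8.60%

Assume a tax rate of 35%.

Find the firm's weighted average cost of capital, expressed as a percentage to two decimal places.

11.93%

Total capital V = 24.02 + 6.06 + 3.74 = 33.82.
Equity: weight = 24.02/33.82 = 0.7102; cost = 15.4%.
Revolver drawn: weight = 6.06/33.82 = 0.1792; after-tax cost = 3.2% × (1 − 35%) = 2.0800%.
Mortgage bonds: weight = 3.74/33.82 = 0.1106; after-tax cost = 8.6% × (1 − 35%) = 5.5900%.
WACC = 0.7102 × 15.4000% + 0.1792 × 2.0800% + 0.1106 × 5.5900% = 11.9284%.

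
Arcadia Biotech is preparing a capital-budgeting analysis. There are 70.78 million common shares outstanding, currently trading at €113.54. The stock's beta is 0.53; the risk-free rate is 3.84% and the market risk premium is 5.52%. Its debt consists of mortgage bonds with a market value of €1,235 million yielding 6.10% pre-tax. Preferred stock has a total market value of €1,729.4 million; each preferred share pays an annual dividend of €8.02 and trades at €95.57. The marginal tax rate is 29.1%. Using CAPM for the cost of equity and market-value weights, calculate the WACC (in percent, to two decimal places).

Cost of equity via CAPM: Re = 3.84% + 0.53 × 5.52% = 6.7656%.
Cost of preferred: Rp = 8.02 / 95.57 = 8.3918%.
Market value of equity E = 113.54 × 70.78m = 8036.3612m.
Total capital V = 8036.3612 + 1729.4 + 1235 = 11000.7612.
Equity: weight = 8036.3612/11000.7612 = 0.7305; cost = 6.7656%.
Preferred: weight = 1729.4/11000.7612 = 0.1572; cost = 8.3918%.
Mortgage bonds: weight = 1235/11000.7612 = 0.1123; after-tax cost = 6.1% × (1 − 29.1%) = 4.3249%.
WACC = 0.7305 × 6.7656% + 0.1572 × 8.3918% + 0.1123 × 4.3249% = 6.7472%.

6.75%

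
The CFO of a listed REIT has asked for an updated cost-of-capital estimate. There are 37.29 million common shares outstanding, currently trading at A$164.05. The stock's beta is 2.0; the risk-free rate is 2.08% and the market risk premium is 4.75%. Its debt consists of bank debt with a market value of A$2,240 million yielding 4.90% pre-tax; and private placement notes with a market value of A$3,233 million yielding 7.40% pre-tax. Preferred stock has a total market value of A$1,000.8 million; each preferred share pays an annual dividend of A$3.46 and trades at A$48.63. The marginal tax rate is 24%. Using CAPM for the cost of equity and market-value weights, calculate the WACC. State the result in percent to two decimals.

8.30%

Cost of equity via CAPM: Re = 2.08% + 2.0 × 4.75% = 11.5800%.
Cost of preferred: Rp = 3.46 / 48.63 = 7.1149%.
Market value of equity E = 164.05 × 37.29m = 6117.4245m.
Total capital V = 6117.4245 + 1000.8 + 2240 + 3233 = 12591.2245.
Equity: weight = 6117.4245/12591.2245 = 0.4858; cost = 11.58%.
Preferred: weight = 1000.8/12591.2245 = 0.0795; cost = 7.1149%.
Bank debt: weight = 2240/12591.2245 = 0.1779; after-tax cost = 4.9% × (1 − 24%) = 3.7240%.
Private placement notes: weight = 3233/12591.2245 = 0.2568; after-tax cost = 7.4% × (1 − 24%) = 5.6240%.
WACC = 0.4858 × 11.5800% + 0.0795 × 7.1149% + 0.1779 × 3.7240% + 0.2568 × 5.6240% = 8.2982%.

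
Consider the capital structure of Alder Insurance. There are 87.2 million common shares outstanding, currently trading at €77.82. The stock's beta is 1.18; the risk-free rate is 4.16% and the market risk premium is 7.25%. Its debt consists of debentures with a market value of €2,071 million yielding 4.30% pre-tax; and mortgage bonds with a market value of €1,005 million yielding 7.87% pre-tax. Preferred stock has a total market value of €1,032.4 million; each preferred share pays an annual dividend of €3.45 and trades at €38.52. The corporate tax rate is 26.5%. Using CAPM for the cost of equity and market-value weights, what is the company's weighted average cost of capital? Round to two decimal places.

9.90%

Cost of equity via CAPM: Re = 4.16% + 1.18 × 7.25% = 12.7150%.
Cost of preferred: Rp = 3.45 / 38.52 = 8.9564%.
Market value of equity E = 77.82 × 87.2m = 6785.904m.
Total capital V = 6785.904 + 1032.4 + 2071 + 1005 = 10894.304.
Equity: weight = 6785.904/10894.304 = 0.6229; cost = 12.715%.
Preferred: weight = 1032.4/10894.304 = 0.0948; cost = 8.9564%.
Debentures: weight = 2071/10894.304 = 0.1901; after-tax cost = 4.3% × (1 − 26.5%) = 3.1605%.
Mortgage bonds: weight = 1005/10894.304 = 0.0923; after-tax cost = 7.87% × (1 − 26.5%) = 5.7844%.
WACC = 0.6229 × 12.7150% + 0.0948 × 8.9564% + 0.1901 × 3.1605% + 0.0923 × 5.7844% = 9.9032%.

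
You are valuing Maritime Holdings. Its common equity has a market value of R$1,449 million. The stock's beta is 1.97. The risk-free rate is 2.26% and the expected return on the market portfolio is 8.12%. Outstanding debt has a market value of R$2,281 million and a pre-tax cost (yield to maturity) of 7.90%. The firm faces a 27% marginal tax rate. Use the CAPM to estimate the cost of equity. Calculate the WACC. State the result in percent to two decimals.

Market risk premium = 8.12% − 2.26% = 5.86%.
Cost of equity via CAPM: Re = 2.26% + 1.97 × 5.86% = 13.8042%.
Total capital V = 1449 + 2281 = 3730.
Equity: weight = 1449/3730 = 0.3885; cost = 13.8042%.
Debt: weight = 2281/3730 = 0.6115; after-tax cost = 7.9% × (1 − 27%) = 5.7670%.
WACC = 0.3885 × 13.8042% + 0.6115 × 5.7670% = 8.8892%.

8.89%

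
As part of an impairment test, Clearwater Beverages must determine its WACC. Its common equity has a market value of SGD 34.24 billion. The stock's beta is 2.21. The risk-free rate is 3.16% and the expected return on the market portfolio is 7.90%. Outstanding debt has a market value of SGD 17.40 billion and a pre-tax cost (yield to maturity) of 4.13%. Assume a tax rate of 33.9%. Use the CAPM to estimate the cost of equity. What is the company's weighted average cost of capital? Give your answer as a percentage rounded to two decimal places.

Market risk premium = 7.9% − 3.16% = 4.74%.
Cost of equity via CAPM: Re = 3.16% + 2.21 × 4.74% = 13.6354%.
Total capital V = 34.24 + 17.4 = 51.64.
Equity: weight = 34.24/51.64 = 0.6631; cost = 13.6354%.
Debt: weight = 17.4/51.64 = 0.3369; after-tax cost = 4.13% × (1 − 33.9%) = 2.7299%.
WACC = 0.6631 × 13.6354% + 0.3369 × 2.7299% = 9.9608%.

9.96%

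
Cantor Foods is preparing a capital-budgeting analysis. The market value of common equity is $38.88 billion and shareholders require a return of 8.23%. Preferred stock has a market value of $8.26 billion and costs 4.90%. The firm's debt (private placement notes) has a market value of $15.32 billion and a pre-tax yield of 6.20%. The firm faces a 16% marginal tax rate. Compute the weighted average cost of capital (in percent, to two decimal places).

7.05%

Total capital V = 38.88 + 8.26 + 15.32 = 62.46.
Equity: weight = 38.88/62.46 = 0.6225; cost = 8.23%.
Preferred: weight = 8.26/62.46 = 0.1322; cost = 4.9%.
Private placement notes: weight = 15.32/62.46 = 0.2453; after-tax cost = 6.2% × (1 − 16%) = 5.2080%.
WACC = 0.6225 × 8.2300% + 0.1322 × 4.9000% + 0.2453 × 5.2080% = 7.0484%.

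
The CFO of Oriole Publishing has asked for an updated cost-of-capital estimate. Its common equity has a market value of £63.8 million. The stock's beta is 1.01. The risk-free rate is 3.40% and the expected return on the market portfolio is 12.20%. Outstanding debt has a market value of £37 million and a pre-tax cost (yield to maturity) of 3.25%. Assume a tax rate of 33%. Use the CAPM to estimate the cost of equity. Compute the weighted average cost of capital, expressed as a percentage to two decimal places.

Market risk premium = 12.2% − 3.4% = 8.8%.
Cost of equity via CAPM: Re = 3.4% + 1.01 × 8.8% = 12.2880%.
Total capital V = 63.8 + 37 = 100.8.
Equity: weight = 63.8/100.8 = 0.6329; cost = 12.288%.
Debt: weight = 37/100.8 = 0.3671; after-tax cost = 3.25% × (1 − 33%) = 2.1775%.
WACC = 0.6329 × 12.2880% + 0.3671 × 2.1775% = 8.5768%.

8.58%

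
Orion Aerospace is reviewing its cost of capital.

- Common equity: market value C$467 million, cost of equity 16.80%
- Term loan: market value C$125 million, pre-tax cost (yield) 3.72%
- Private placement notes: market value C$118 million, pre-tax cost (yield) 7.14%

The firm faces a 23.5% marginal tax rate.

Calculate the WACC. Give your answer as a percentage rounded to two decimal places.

12.46%

Total capital V = 467 + 125 + 118 = 710.
Equity: weight = 467/710 = 0.6577; cost = 16.8%.
Term loan: weight = 125/710 = 0.1761; after-tax cost = 3.72% × (1 − 23.5%) = 2.8458%.
Private placement notes: weight = 118/710 = 0.1662; after-tax cost = 7.14% × (1 − 23.5%) = 5.4621%.
WACC = 0.6577 × 16.8000% + 0.1761 × 2.8458% + 0.1662 × 5.4621% = 12.4589%.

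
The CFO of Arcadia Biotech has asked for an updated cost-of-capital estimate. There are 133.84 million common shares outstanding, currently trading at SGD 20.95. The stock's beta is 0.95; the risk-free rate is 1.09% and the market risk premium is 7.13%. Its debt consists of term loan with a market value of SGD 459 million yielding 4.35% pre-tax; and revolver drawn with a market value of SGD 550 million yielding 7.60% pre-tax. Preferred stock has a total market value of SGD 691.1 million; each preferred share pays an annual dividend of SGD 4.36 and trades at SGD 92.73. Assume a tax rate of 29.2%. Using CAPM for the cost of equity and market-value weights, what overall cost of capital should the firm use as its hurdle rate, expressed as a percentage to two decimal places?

6.59%

Cost of equity via CAPM: Re = 1.09% + 0.95 × 7.13% = 7.8635%.
Cost of preferred: Rp = 4.36 / 92.73 = 4.7018%.
Market value of equity E = 20.95 × 133.84m = 2803.948m.
Total capital V = 2803.948 + 691.1 + 459 + 550 = 4504.048.
Equity: weight = 2803.948/4504.048 = 0.6225; cost = 7.8635%.
Preferred: weight = 691.1/4504.048 = 0.1534; cost = 4.7018%.
Term loan: weight = 459/4504.048 = 0.1019; after-tax cost = 4.35% × (1 − 29.2%) = 3.0798%.
Revolver drawn: weight = 550/4504.048 = 0.1221; after-tax cost = 7.6% × (1 − 29.2%) = 5.3808%.
WACC = 0.6225 × 7.8635% + 0.1534 × 4.7018% + 0.1019 × 3.0798% + 0.1221 × 5.3808% = 6.5877%.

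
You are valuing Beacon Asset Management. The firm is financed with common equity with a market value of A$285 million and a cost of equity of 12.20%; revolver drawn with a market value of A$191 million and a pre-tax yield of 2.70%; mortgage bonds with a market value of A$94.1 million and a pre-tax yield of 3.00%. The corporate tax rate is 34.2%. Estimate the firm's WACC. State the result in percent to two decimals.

7.02%

Total capital V = 285 + 191 + 94.1 = 570.1.
Equity: weight = 285/570.1 = 0.4999; cost = 12.2%.
Revolver drawn: weight = 191/570.1 = 0.3350; after-tax cost = 2.7% × (1 − 34.2%) = 1.7766%.
Mortgage bonds: weight = 94.1/570.1 = 0.1651; after-tax cost = 3% × (1 − 34.2%) = 1.9740%.
WACC = 0.4999 × 12.2000% + 0.3350 × 1.7766% + 0.1651 × 1.9740% = 7.0200%.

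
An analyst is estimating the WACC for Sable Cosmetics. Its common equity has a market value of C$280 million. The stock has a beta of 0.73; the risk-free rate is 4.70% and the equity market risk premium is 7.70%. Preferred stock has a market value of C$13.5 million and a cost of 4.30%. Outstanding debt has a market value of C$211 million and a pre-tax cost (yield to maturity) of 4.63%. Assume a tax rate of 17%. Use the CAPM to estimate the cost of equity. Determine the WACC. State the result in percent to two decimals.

Cost of equity via CAPM: Re = 4.7% + 0.73 × 7.7% = 10.3210%.
Total capital V = 280 + 13.5 + 211 = 504.5.
Equity: weight = 280/504.5 = 0.5550; cost = 10.321%.
Preferred: weight = 13.5/504.5 = 0.0268; cost = 4.3%.
Debt: weight = 211/504.5 = 0.4182; after-tax cost = 4.63% × (1 − 17%) = 3.8429%.
WACC = 0.5550 × 10.3210% + 0.0268 × 4.3000% + 0.4182 × 3.8429% = 7.4505%.

7.45%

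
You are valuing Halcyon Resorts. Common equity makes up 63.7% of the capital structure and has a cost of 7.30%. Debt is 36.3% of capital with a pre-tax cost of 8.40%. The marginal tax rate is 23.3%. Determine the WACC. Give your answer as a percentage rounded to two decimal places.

6.99%

After-tax cost of debt = 8.4% × (1 − 23.3%) = 6.4428%.
WACC = 0.637 × 7.3000% + 0.363 × 6.4428% = 6.9888%.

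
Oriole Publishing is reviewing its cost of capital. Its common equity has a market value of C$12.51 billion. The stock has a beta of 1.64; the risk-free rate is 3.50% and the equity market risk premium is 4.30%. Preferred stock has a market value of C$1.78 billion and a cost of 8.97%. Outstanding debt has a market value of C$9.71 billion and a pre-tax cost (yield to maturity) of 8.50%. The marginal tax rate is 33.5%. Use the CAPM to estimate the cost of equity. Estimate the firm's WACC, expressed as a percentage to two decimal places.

8.45%

Cost of equity via CAPM: Re = 3.5% + 1.64 × 4.3% = 10.5520%.
Total capital V = 12.51 + 1.78 + 9.71 = 24.
Equity: weight = 12.51/24 = 0.5212; cost = 10.552%.
Preferred: weight = 1.78/24 = 0.0742; cost = 8.97%.
Debt: weight = 9.71/24 = 0.4046; after-tax cost = 8.5% × (1 − 33.5%) = 5.6525%.
WACC = 0.5212 × 10.5520% + 0.0742 × 8.9700% + 0.4046 × 5.6525% = 8.4524%.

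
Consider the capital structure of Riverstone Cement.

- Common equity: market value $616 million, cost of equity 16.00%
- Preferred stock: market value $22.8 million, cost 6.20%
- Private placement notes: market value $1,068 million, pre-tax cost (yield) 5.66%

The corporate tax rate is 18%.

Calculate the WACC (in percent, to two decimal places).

8.76%

Total capital V = 616 + 22.8 + 1068 = 1706.8.
Equity: weight = 616/1706.8 = 0.3609; cost = 16%.
Preferred: weight = 22.8/1706.8 = 0.0134; cost = 6.2%.
Private placement notes: weight = 1068/1706.8 = 0.6257; after-tax cost = 5.66% × (1 − 18%) = 4.6412%.
WACC = 0.3609 × 16.0000% + 0.0134 × 6.2000% + 0.6257 × 4.6412% = 8.7615%.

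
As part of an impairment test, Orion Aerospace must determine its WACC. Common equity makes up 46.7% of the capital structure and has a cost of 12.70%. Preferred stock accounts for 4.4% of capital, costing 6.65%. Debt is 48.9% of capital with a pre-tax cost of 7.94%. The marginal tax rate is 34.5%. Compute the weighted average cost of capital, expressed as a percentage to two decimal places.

8.77%

After-tax cost of debt = 7.94% × (1 − 34.5%) = 5.2007%.
WACC = 0.467 × 12.7000% + 0.044 × 6.6500% + 0.489 × 5.2007% = 8.7666%.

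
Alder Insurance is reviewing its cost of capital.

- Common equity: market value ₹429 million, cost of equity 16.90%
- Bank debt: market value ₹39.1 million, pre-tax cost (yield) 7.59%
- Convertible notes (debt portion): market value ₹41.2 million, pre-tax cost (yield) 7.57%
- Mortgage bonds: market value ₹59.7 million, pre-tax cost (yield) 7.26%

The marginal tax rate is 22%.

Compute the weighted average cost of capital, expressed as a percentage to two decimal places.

14.17%

Total capital V = 429 + 39.1 + 41.2 + 59.7 = 569.
Equity: weight = 429/569 = 0.7540; cost = 16.9%.
Bank debt: weight = 39.1/569 = 0.0687; after-tax cost = 7.59% × (1 − 22%) = 5.9202%.
Convertible notes (debt portion): weight = 41.2/569 = 0.0724; after-tax cost = 7.57% × (1 − 22%) = 5.9046%.
Mortgage bonds: weight = 59.7/569 = 0.1049; after-tax cost = 7.26% × (1 − 22%) = 5.6628%.
WACC = 0.7540 × 16.9000% + 0.0687 × 5.9202% + 0.0724 × 5.9046% + 0.1049 × 5.6628% = 14.1703%.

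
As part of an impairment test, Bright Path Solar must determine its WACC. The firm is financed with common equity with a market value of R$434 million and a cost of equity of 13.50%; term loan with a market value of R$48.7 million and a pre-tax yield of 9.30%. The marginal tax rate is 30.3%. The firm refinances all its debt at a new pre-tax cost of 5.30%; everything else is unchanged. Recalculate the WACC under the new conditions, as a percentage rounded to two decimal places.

After the change:
Total capital V = 434 + 48.7 = 482.7.
Equity: weight = 434/482.7 = 0.8991; cost = 13.5%.
Term loan: weight = 48.7/482.7 = 0.1009; after-tax cost = 5.3% × (1 − 30.3%) = 3.6941%.
WACC = 0.8991 × 13.5000% + 0.1009 × 3.6941% = 12.5107%.

12.51%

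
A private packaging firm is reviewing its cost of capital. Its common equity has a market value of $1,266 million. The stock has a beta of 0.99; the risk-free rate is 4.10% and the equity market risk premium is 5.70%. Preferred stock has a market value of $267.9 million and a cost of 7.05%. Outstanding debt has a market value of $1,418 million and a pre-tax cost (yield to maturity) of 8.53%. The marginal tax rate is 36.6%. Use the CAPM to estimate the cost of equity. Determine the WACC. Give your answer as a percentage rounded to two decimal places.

Cost of equity via CAPM: Re = 4.1% + 0.99 × 5.7% = 9.7430%.
Total capital V = 1266 + 267.9 + 1418 = 2951.9.
Equity: weight = 1266/2951.9 = 0.4289; cost = 9.743%.
Preferred: weight = 267.9/2951.9 = 0.0908; cost = 7.05%.
Debt: weight = 1418/2951.9 = 0.4804; after-tax cost = 8.53% × (1 − 36.6%) = 5.4080%.
WACC = 0.4289 × 9.7430% + 0.0908 × 7.0500% + 0.4804 × 5.4080% = 7.4162%.

7.42%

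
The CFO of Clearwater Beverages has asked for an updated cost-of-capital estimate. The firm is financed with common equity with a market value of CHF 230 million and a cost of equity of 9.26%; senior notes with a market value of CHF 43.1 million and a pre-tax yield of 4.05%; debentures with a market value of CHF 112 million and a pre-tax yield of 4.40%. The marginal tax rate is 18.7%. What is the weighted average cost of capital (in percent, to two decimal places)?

6.94%

Total capital V = 230 + 43.1 + 112 = 385.1.
Equity: weight = 230/385.1 = 0.5972; cost = 9.26%.
Senior notes: weight = 43.1/385.1 = 0.1119; after-tax cost = 4.05% × (1 − 18.7%) = 3.2926%.
Debentures: weight = 112/385.1 = 0.2908; after-tax cost = 4.4% × (1 − 18.7%) = 3.5772%.
WACC = 0.5972 × 9.2600% + 0.1119 × 3.2926% + 0.2908 × 3.5772% = 6.9394%.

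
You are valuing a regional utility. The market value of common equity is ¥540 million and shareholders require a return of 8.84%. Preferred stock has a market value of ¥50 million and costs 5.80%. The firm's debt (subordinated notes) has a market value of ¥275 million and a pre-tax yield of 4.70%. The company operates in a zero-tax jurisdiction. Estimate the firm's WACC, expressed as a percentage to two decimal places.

Total capital V = 540 + 50 + 275 = 865.
Equity: weight = 540/865 = 0.6243; cost = 8.84%.
Preferred: weight = 50/865 = 0.0578; cost = 5.8%.
Subordinated notes: weight = 275/865 = 0.3179; after-tax cost = 4.7% × (1 − 0%) = 4.7000%.
WACC = 0.6243 × 8.8400% + 0.0578 × 5.8000% + 0.3179 × 4.7000% = 7.3481%.

7.35%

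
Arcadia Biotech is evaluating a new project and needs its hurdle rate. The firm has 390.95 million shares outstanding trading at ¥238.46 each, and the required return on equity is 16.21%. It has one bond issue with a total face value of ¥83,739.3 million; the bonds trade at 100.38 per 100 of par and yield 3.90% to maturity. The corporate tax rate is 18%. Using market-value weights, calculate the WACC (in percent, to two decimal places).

Market value of equity E = 238.46 × 390.95m = 93225.937m. Market value of debt D = 83739.3m × 100.38/100 = 84057.50934m.
Total capital V = 93225.937 + 84057.50934 = 177283.44634.
Equity: weight = 93225.937/177283.44634 = 0.5259; cost = 16.21%.
Bonds outstanding: weight = 84057.50934/177283.44634 = 0.4741; after-tax cost = 3.9% × (1 − 18%) = 3.1980%.
WACC = 0.5259 × 16.2100% + 0.4741 × 3.1980% = 10.0405%.

10.04%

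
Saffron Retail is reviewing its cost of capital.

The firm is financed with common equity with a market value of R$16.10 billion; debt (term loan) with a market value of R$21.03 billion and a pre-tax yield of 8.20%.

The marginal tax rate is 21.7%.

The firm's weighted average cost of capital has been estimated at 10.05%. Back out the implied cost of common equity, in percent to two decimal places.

14.79%

Total capital V = 16.1 + 21.03 = 37.13.
Equity weight = 16.1/37.13 = 0.4336.
Term loan weight = 21.03/37.13 = 0.5664.
Debt contribution = 0.5664 × 8.2% × (1 − 21.7%) = 3.6366%.
Required equity contribution = 10.05% − 3.6366% = 6.4134%.
Re = 6.4134% / 0.4336 = 14.7908%.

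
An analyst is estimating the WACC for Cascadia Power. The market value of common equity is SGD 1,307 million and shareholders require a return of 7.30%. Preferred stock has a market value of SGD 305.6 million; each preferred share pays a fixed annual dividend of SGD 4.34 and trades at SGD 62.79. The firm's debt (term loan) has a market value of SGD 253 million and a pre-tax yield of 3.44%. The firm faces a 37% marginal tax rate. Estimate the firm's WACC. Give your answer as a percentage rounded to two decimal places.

Cost of preferred: Rp = 4.34 / 62.79 = 6.9119%.
Total capital V = 1307 + 305.6 + 253 = 1865.6.
Equity: weight = 1307/1865.6 = 0.7006; cost = 7.3%.
Preferred: weight = 305.6/1865.6 = 0.1638; cost = 6.9119%.
Term loan: weight = 253/1865.6 = 0.1356; after-tax cost = 3.44% × (1 − 37%) = 2.1672%.
WACC = 0.7006 × 7.3000% + 0.1638 × 6.9119% + 0.1356 × 2.1672% = 6.5404%.

6.54%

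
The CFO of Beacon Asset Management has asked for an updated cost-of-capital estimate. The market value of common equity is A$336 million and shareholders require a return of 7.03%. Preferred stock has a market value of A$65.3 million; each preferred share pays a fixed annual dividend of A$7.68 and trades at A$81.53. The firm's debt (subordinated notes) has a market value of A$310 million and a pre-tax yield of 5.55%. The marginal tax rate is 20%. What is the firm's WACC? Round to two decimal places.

Cost of preferred: Rp = 7.68 / 81.53 = 9.4198%.
Total capital V = 336 + 65.3 + 310 = 711.3.
Equity: weight = 336/711.3 = 0.4724; cost = 7.03%.
Preferred: weight = 65.3/711.3 = 0.0918; cost = 9.4198%.
Subordinated notes: weight = 310/711.3 = 0.4358; after-tax cost = 5.55% × (1 − 20%) = 4.4400%.
WACC = 0.4724 × 7.0300% + 0.0918 × 9.4198% + 0.4358 × 4.4400% = 6.1206%.

6.12%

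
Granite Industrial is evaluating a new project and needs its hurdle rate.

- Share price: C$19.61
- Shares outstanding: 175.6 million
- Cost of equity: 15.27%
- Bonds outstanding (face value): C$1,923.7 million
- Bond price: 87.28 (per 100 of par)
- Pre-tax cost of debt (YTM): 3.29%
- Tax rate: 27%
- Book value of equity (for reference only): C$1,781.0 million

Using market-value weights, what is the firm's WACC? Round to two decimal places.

Market value of equity E = 19.61 × 175.6m = 3443.516m. Market value of debt D = 1923.7m × 87.28/100 = 1679.00536m.
Total capital V = 3443.516 + 1679.00536 = 5122.52136.
Equity: weight = 3443.516/5122.52136 = 0.6722; cost = 15.27%.
Bonds outstanding: weight = 1679.00536/5122.52136 = 0.3278; after-tax cost = 3.29% × (1 − 27%) = 2.4017%.
WACC = 0.6722 × 15.2700% + 0.3278 × 2.4017% = 11.0522%.

11.05%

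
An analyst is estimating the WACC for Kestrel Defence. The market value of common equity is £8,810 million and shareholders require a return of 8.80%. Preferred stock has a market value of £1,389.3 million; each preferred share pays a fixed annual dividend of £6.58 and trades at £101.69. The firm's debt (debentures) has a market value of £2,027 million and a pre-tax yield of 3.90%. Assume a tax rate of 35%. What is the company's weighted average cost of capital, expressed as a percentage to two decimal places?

Cost of preferred: Rp = 6.58 / 101.69 = 6.4706%.
Total capital V = 8810 + 1389.3 + 2027 = 12226.3.
Equity: weight = 8810/12226.3 = 0.7206; cost = 8.8%.
Preferred: weight = 1389.3/12226.3 = 0.1136; cost = 6.4706%.
Debentures: weight = 2027/12226.3 = 0.1658; after-tax cost = 3.9% × (1 − 35%) = 2.5350%.
WACC = 0.7206 × 8.8000% + 0.1136 × 6.4706% + 0.1658 × 2.5350% = 7.4966%.

7.50%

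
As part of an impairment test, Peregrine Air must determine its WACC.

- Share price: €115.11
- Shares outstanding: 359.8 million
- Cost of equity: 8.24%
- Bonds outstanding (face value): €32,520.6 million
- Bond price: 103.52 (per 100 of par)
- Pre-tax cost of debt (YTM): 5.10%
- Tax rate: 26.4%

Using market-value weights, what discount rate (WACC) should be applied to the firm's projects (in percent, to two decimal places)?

6.23%

Market value of equity E = 115.11 × 359.8m = 41416.578m. Market value of debt D = 32520.6m × 103.52/100 = 33665.32512m.
Total capital V = 41416.578 + 33665.32512 = 75081.90312.
Equity: weight = 41416.578/75081.90312 = 0.5516; cost = 8.24%.
Bonds outstanding: weight = 33665.32512/75081.90312 = 0.4484; after-tax cost = 5.1% × (1 − 26.4%) = 3.7536%.
WACC = 0.5516 × 8.2400% + 0.4484 × 3.7536% = 6.2284%.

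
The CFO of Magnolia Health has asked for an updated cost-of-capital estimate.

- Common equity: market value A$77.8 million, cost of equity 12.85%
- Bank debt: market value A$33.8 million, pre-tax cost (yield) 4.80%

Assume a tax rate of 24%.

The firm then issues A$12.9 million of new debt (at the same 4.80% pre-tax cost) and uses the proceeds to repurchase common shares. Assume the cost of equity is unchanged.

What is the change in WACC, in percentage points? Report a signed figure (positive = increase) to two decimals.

Current WACC:
Total capital V = 77.8 + 33.8 = 111.6.
Equity: weight = 77.8/111.6 = 0.6971; cost = 12.85%.
Bank debt: weight = 33.8/111.6 = 0.3029; after-tax cost = 4.8% × (1 − 24%) = 3.6480%.
WACC = 0.6971 × 12.8500% + 0.3029 × 3.6480% = 10.0630%.
After the change:
Total capital V = 64.9 + 46.7 = 111.6.
Equity: weight = 64.9/111.6 = 0.5815; cost = 12.85%.
Bank debt: weight = 46.7/111.6 = 0.4185; after-tax cost = 4.8% × (1 − 24%) = 3.6480%.
WACC = 0.5815 × 12.8500% + 0.4185 × 3.6480% = 8.9993%.
Change in WACC = 8.9993% − 10.0630% = -1.0637 pp.

-1.06 pp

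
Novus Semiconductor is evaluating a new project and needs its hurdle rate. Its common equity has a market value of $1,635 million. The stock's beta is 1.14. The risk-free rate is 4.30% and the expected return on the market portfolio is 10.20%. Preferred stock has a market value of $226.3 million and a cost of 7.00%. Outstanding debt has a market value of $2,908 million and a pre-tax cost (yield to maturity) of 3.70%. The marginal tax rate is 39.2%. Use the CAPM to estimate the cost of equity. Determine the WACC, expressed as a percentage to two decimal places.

Market risk premium = 10.2% − 4.3% = 5.9%.
Cost of equity via CAPM: Re = 4.3% + 1.14 × 5.9% = 11.0260%.
Total capital V = 1635 + 226.3 + 2908 = 4769.3.
Equity: weight = 1635/4769.3 = 0.3428; cost = 11.026%.
Preferred: weight = 226.3/4769.3 = 0.0474; cost = 7%.
Debt: weight = 2908/4769.3 = 0.6097; after-tax cost = 3.7% × (1 − 39.2%) = 2.2496%.
WACC = 0.3428 × 11.0260% + 0.0474 × 7.0000% + 0.6097 × 2.2496% = 5.4837%.

5.48%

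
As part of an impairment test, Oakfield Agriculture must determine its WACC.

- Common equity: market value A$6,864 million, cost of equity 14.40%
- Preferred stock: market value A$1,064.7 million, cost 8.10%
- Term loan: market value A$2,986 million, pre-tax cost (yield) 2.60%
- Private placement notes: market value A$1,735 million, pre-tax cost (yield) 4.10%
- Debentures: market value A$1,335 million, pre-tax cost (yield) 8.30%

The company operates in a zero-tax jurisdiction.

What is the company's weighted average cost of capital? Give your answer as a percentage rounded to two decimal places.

9.54%

Total capital V = 6864 + 1064.7 + 2986 + 1735 + 1335 = 13984.7.
Equity: weight = 6864/13984.7 = 0.4908; cost = 14.4%.
Preferred: weight = 1064.7/13984.7 = 0.0761; cost = 8.1%.
Term loan: weight = 2986/13984.7 = 0.2135; after-tax cost = 2.6% × (1 − 0%) = 2.6000%.
Private placement notes: weight = 1735/13984.7 = 0.1241; after-tax cost = 4.1% × (1 − 0%) = 4.1000%.
Debentures: weight = 1335/13984.7 = 0.0955; after-tax cost = 8.3% × (1 − 0%) = 8.3000%.
WACC = 0.4908 × 14.4000% + 0.0761 × 8.1000% + 0.2135 × 2.6000% + 0.1241 × 4.1000% + 0.0955 × 8.3000% = 9.5407%.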